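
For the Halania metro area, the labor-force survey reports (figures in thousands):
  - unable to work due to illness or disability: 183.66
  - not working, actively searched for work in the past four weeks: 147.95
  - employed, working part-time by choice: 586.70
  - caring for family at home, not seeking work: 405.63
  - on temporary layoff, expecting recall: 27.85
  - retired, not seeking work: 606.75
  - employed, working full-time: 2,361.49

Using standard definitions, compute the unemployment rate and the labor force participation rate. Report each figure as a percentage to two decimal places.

Unemployment rate ≈ 5.63%; labor force participation rate ≈ 72.31%.

Employed = 586.70 + 2,361.49 = 2,948.19 thousand.
Unemployed = 147.95 + 27.85 = 175.80 thousand (jobless and actively searching, or on temporary layoff).
Labor force = 2,948.19 + 175.80 = 3,123.99 thousand.
Not in labor force = 183.66 + 405.63 + 606.75 = 1,196.04 thousand (those not working and not actively searching are outside the labor force).
Civilian working-age population = 3,123.99 + 1,196.04 = 4,320.03 thousand.
Unemployment rate = 175.80 / 3,123.99 = 5.63%.
Labor force participation rate = 3,123.99 / 4,320.03 = 72.31%.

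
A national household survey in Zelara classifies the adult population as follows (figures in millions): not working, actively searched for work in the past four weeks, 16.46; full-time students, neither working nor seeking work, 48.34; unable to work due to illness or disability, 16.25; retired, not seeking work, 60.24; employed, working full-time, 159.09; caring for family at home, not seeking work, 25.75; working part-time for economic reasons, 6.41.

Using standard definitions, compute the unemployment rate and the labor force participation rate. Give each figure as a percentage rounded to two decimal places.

Unemployment rate ≈ 9.05%; labor force participation rate ≈ 54.72%.

Employed = 159.09 + 6.41 = 165.50 million (anyone who worked, including part-time for economic reasons, counts as employed).
Unemployed = 16.46 million.
Labor force = 165.50 + 16.46 = 181.96 million.
Not in labor force = 48.34 + 16.25 + 60.24 + 25.75 = 150.58 million (those not working and not actively searching are outside the labor force).
Civilian working-age population = 181.96 + 150.58 = 332.54 million.
Unemployment rate = 16.46 / 181.96 = 9.05%.
Labor force participation rate = 181.96 / 332.54 = 54.72%.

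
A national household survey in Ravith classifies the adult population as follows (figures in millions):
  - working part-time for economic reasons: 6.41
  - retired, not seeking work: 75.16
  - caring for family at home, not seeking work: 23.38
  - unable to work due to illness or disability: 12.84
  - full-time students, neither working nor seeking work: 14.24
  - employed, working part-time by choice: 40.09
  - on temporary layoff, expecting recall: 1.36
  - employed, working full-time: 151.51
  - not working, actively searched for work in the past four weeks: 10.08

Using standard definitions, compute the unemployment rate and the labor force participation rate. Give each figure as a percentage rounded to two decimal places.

Employed = 6.41 + 40.09 + 151.51 = 198.01 million (anyone who worked, including part-time for economic reasons, counts as employed).
Unemployed = 1.36 + 10.08 = 11.44 million (jobless and actively searching, or on temporary layoff).
Labor force = 198.01 + 11.44 = 209.45 million.
Not in labor force = 75.16 + 23.38 + 12.84 + 14.24 = 125.62 million (those not working and not actively searching are outside the labor force).
Civilian working-age population = 209.45 + 125.62 = 335.07 million.
Unemployment rate = 11.44 / 209.45 = 5.46%.
Labor force participation rate = 209.45 / 335.07 = 62.51%.

Unemployment rate ≈ 5.46%; labor force participation rate ≈ 62.51%.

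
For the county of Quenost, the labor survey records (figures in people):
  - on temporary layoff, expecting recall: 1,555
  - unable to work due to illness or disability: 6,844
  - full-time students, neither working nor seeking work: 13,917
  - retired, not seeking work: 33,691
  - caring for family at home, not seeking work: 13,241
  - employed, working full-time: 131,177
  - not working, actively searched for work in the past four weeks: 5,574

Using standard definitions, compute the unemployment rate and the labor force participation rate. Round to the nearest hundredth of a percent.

Employed = 131,177.
Unemployed = 1,555 + 5,574 = 7,129 (jobless and actively searching, or on temporary layoff).
Labor force = 131,177 + 7,129 = 138,306.
Not in labor force = 6,844 + 13,917 + 33,691 + 13,241 = 67,693 (those not working and not actively searching are outside the labor force).
Civilian working-age population = 138,306 + 67,693 = 205,999.
Unemployment rate = 7,129 / 138,306 = 5.15%.
Labor force participation rate = 138,306 / 205,999 = 67.14%.

Unemployment rate ≈ 5.15%; labor force participation rate ≈ 67.14%.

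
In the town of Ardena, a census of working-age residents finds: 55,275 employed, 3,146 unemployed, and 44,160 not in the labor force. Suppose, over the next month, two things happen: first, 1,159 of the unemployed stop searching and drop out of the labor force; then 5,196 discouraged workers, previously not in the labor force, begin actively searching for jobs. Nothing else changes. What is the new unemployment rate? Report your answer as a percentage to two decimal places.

New unemployment rate ≈ 11.50%.

Initially, labor force = 55,275 + 3,146 = 58,421, so u = 3,146/58,421 = 5.39%.
After the first change, unemployed and labor force both fall by 1,159 → E = 55,275, U = 1,987, labor force = 57,262.
After the second change, unemployed and labor force both rise by 5,196 → E = 55,275, U = 7,183, labor force = 62,458.
New unemployment rate = 7,183 / 62,458 = 11.50%.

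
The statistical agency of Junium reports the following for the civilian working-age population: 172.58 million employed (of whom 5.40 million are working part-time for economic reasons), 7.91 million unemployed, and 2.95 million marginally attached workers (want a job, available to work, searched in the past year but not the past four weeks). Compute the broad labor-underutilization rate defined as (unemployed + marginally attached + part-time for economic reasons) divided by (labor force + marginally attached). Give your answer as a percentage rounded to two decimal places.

Broad underutilization rate ≈ 8.86%.

Labor force = 172.58 + 7.91 = 180.49 million.
Numerator = 7.91 + 2.95 + 5.40 = 16.26 million.
Denominator = 180.49 + 2.95 = 183.44 million.
Broad rate = 16.26 / 183.44 = 8.86%.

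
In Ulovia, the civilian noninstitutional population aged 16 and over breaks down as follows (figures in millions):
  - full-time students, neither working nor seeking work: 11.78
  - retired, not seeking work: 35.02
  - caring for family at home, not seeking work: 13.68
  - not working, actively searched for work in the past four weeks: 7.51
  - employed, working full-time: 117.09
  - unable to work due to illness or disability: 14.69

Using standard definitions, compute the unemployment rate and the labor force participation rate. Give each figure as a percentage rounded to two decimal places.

Employed = 117.09 million.
Unemployed = 7.51 million.
Labor force = 117.09 + 7.51 = 124.60 million.
Not in labor force = 11.78 + 35.02 + 13.68 + 14.69 = 75.17 million (those not working and not actively searching are outside the labor force).
Civilian working-age population = 124.60 + 75.17 = 199.77 million.
Unemployment rate = 7.51 / 124.60 = 6.03%.
Labor force participation rate = 124.60 / 199.77 = 62.37%.

Unemployment rate ≈ 6.03%; labor force participation rate ≈ 62.37%.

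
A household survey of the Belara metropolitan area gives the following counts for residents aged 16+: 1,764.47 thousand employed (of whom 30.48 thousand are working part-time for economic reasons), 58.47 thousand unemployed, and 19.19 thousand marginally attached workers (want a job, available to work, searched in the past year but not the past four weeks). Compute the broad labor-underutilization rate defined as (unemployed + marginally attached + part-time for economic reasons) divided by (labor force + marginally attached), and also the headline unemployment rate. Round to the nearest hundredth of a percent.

Broad underutilization rate ≈ 5.87%; headline unemployment rate ≈ 3.21%.

Labor force = 1,764.47 + 58.47 = 1,822.94 thousand.
Numerator = 58.47 + 19.19 + 30.48 = 108.14 thousand.
Denominator = 1,822.94 + 19.19 = 1,842.13 thousand.
Broad rate = 108.14 / 1,842.13 = 5.87%.
Headline unemployment rate = 58.47 / 1,822.94 = 3.21%.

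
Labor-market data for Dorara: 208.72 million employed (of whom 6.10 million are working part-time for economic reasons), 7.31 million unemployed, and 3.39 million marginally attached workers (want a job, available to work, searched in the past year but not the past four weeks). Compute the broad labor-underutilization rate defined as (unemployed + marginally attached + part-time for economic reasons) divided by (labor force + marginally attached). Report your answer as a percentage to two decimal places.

Broad underutilization rate ≈ 7.66%.

Labor force = 208.72 + 7.31 = 216.03 million.
Numerator = 7.31 + 3.39 + 6.10 = 16.80 million.
Denominator = 216.03 + 3.39 = 219.42 million.
Broad rate = 16.80 / 219.42 = 7.66%.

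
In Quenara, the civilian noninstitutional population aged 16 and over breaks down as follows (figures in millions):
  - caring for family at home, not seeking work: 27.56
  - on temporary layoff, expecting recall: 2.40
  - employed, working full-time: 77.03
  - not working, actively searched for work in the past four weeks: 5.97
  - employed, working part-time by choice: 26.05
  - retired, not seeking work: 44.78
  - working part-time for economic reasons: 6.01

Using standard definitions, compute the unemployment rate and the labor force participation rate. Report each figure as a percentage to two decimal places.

Employed = 77.03 + 26.05 + 6.01 = 109.09 million (anyone who worked, including part-time for economic reasons, counts as employed).
Unemployed = 2.40 + 5.97 = 8.37 million (jobless and actively searching, or on temporary layoff).
Labor force = 109.09 + 8.37 = 117.46 million.
Not in labor force = 27.56 + 44.78 = 72.34 million (those not working and not actively searching are outside the labor force).
Civilian working-age population = 117.46 + 72.34 = 189.80 million.
Unemployment rate = 8.37 / 117.46 = 7.13%.
Labor force participation rate = 117.46 / 189.80 = 61.89%.

Unemployment rate ≈ 7.13%; labor force participation rate ≈ 61.89%.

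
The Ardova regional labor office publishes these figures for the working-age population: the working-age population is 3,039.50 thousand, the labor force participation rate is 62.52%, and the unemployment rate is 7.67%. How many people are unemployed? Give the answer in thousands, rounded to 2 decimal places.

Labor force = 0.6252 × 3,039.50 = 1,900.30 thousand.
Unemployed = 0.0767 × 1,900.30 ≈ 145.75 thousand.

About 145.75 thousand are unemployed.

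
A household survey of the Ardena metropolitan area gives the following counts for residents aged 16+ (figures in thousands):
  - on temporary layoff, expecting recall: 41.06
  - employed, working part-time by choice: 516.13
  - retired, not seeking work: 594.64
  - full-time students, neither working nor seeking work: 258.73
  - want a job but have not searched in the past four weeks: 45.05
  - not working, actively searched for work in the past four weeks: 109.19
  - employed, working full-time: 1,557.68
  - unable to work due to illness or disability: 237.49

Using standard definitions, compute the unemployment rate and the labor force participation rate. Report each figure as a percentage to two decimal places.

Employed = 516.13 + 1,557.68 = 2,073.81 thousand.
Unemployed = 41.06 + 109.19 = 150.25 thousand (jobless and actively searching, or on temporary layoff).
Labor force = 2,073.81 + 150.25 = 2,224.06 thousand.
Not in labor force = 594.64 + 258.73 + 45.05 + 237.49 = 1,135.91 thousand (those not working and not actively searching are outside the labor force — including those who want a job but have given up searching).
Civilian working-age population = 2,224.06 + 1,135.91 = 3,359.97 thousand.
Unemployment rate = 150.25 / 2,224.06 = 6.76%.
Labor force participation rate = 2,224.06 / 3,359.97 = 66.19%.

Unemployment rate ≈ 6.76%; labor force participation rate ≈ 66.19%.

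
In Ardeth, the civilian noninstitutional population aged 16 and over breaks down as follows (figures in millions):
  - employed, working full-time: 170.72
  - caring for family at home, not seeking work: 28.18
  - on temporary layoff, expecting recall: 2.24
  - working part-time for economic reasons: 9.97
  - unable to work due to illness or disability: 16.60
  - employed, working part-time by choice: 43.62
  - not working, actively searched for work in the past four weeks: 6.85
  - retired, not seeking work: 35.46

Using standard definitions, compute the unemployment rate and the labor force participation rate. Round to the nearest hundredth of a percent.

Unemployment rate ≈ 3.89%; labor force participation rate ≈ 74.42%.

Employed = 170.72 + 9.97 + 43.62 = 224.31 million (anyone who worked, including part-time for economic reasons, counts as employed).
Unemployed = 2.24 + 6.85 = 9.09 million (jobless and actively searching, or on temporary layoff).
Labor force = 224.31 + 9.09 = 233.40 million.
Not in labor force = 28.18 + 16.60 + 35.46 = 80.24 million (those not working and not actively searching are outside the labor force).
Civilian working-age population = 233.40 + 80.24 = 313.64 million.
Unemployment rate = 9.09 / 233.40 = 3.89%.
Labor force participation rate = 233.40 / 313.64 = 74.42%.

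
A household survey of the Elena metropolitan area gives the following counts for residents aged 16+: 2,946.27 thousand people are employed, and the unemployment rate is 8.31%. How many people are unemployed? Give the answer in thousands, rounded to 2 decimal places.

Let U be the number unemployed. The labor force is E + U, and U/(E+U) = 0.0831.
So U = 0.0831 × 2,946.27 / (1 − 0.0831) = 244.8350 / 0.9169 ≈ 267.02 thousand.

About 267.02 thousand are unemployed.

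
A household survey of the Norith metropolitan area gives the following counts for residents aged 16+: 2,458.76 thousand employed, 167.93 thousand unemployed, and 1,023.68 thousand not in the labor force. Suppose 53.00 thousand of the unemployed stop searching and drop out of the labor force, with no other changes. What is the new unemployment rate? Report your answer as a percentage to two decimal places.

Initially, labor force = 2,458.76 + 167.93 = 2,626.69 thousand, so u = 167.93/2,626.69 = 6.39%.
After the change, unemployed and labor force both fall by 53.00 → E = 2,458.76, U = 114.93, labor force = 2,573.69 thousand.
New unemployment rate = 114.93 / 2,573.69 = 4.47%.

New unemployment rate ≈ 4.47%.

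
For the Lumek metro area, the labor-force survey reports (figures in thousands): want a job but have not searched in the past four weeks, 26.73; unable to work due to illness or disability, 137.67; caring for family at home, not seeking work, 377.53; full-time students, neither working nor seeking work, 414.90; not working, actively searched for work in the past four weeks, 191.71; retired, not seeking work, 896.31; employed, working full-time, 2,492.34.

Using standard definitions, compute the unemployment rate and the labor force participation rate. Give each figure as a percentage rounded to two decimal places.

Unemployment rate ≈ 7.14%; labor force participation rate ≈ 59.16%.

Employed = 2,492.34 thousand.
Unemployed = 191.71 thousand.
Labor force = 2,492.34 + 191.71 = 2,684.05 thousand.
Not in labor force = 26.73 + 137.67 + 377.53 + 414.90 + 896.31 = 1,853.14 thousand (those not working and not actively searching are outside the labor force — including those who want a job but have given up searching).
Civilian working-age population = 2,684.05 + 1,853.14 = 4,537.19 thousand.
Unemployment rate = 191.71 / 2,684.05 = 7.14%.
Labor force participation rate = 2,684.05 / 4,537.19 = 59.16%.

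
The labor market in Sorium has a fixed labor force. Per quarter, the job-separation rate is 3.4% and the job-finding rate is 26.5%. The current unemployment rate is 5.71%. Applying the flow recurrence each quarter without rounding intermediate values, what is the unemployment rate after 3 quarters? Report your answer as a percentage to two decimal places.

With a fixed labor force, u_{t+1} = u_t + s·(1−u_t) − f·u_t = u_t·(1−s−f) + s.
Here 1−s−f = 0.701 and s = 0.034.
u_1 = 0.057100 × 0.701 + 0.034 = 0.074027.
u_2 = 0.074027 × 0.701 + 0.034 = 0.085893.
u_3 = 0.085893 × 0.701 + 0.034 = 0.094211.

Unemployment rate after three quarters ≈ 9.42%.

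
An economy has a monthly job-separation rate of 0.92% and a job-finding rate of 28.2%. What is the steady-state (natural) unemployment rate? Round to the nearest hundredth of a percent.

Steady-state unemployment rate ≈ 3.16%.

At steady state the flows balance: s·E = f·U, so U/(E+U) = s/(s+f).
u* = 0.92 / (0.92 + 28.2) = 0.92 / 29.12 = 3.16%.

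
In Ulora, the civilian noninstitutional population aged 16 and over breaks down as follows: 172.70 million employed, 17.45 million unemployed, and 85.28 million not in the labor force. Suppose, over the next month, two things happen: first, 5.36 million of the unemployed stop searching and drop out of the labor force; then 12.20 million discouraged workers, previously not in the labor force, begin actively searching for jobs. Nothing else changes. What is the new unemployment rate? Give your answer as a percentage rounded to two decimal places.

Initially, labor force = 172.70 + 17.45 = 190.15 million, so u = 17.45/190.15 = 9.18%.
After the first change, unemployed and labor force both fall by 5.36 → E = 172.70, U = 12.09, labor force = 184.79 million.
After the second change, unemployed and labor force both rise by 12.20 → E = 172.70, U = 24.29, labor force = 196.99 million.
New unemployment rate = 24.29 / 196.99 = 12.33%.

New unemployment rate ≈ 12.33%.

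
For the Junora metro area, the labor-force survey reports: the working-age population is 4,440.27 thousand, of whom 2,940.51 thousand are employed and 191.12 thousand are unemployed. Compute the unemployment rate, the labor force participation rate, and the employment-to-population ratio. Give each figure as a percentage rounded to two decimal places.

Unemployment rate ≈ 6.10%; labor force participation rate ≈ 70.53%; employment-population ratio ≈ 66.22%.

Labor force = employed + unemployed = 2,940.51 + 191.12 = 3,131.63 thousand.
Unemployment rate = 191.12 / 3,131.63 = 6.10%.
Labor force participation rate = 3,131.63 / 4,440.27 = 70.53%.
Employment-population ratio = 2,940.51 / 4,440.27 = 66.22%.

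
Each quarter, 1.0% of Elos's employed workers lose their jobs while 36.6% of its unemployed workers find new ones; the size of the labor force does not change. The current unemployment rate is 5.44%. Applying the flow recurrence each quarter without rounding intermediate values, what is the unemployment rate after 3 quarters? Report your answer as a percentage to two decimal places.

With a fixed labor force, u_{t+1} = u_t + s·(1−u_t) − f·u_t = u_t·(1−s−f) + s.
Here 1−s−f = 0.624 and s = 0.010.
u_1 = 0.054400 × 0.624 + 0.010 = 0.043946.
u_2 = 0.043946 × 0.624 + 0.010 = 0.037422.
u_3 = 0.037422 × 0.624 + 0.010 = 0.033351.

Unemployment rate after three quarters ≈ 3.34%.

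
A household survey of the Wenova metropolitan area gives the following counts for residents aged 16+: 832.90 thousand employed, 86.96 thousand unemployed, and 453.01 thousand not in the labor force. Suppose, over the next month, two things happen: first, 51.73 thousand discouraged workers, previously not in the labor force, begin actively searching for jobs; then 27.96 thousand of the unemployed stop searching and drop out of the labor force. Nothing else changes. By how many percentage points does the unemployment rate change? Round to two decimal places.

Initially, labor force = 832.90 + 86.96 = 919.86 thousand, so u = 86.96/919.86 = 9.45%.
After the first change, unemployed and labor force both rise by 51.73 → E = 832.90, U = 138.69, labor force = 971.59 thousand.
After the second change, unemployed and labor force both fall by 27.96 → E = 832.90, U = 110.73, labor force = 943.63 thousand.
New unemployment rate = 110.73 / 943.63 = 11.73%.
Change = 11.73% − 9.45% = +2.28 percentage points.

The unemployment rate changes by +2.28 percentage points.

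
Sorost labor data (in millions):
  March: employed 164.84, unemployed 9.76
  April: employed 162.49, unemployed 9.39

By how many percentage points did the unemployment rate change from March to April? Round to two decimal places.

March: labor force = 164.84 + 9.76 = 174.60; u = 9.76/174.60 = 5.59%.
April: labor force = 162.49 + 9.39 = 171.88; u = 9.39/171.88 = 5.46%.
Change = 5.46% − 5.59% = −0.13 pp.

The unemployment rate changed by −0.13 percentage points.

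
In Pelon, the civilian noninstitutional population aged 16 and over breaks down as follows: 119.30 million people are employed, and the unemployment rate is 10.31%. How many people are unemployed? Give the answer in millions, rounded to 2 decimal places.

Let U be the number unemployed. The labor force is E + U, and U/(E+U) = 0.1031.
So U = 0.1031 × 119.30 / (1 − 0.1031) = 12.2998 / 0.8969 ≈ 13.71 million.

About 13.71 million are unemployed.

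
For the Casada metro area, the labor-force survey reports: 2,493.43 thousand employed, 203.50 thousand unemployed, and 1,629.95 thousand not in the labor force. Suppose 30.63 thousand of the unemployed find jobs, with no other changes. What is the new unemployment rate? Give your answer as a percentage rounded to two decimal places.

New unemployment rate ≈ 6.41%.

Initially, labor force = 2,493.43 + 203.50 = 2,696.93 thousand, so u = 203.50/2,696.93 = 7.55%.
After the change, unemployed falls and employed rises by 30.63; labor force unchanged → E = 2,524.06, U = 172.87, labor force = 2,696.93 thousand.
New unemployment rate = 172.87 / 2,696.93 = 6.41%.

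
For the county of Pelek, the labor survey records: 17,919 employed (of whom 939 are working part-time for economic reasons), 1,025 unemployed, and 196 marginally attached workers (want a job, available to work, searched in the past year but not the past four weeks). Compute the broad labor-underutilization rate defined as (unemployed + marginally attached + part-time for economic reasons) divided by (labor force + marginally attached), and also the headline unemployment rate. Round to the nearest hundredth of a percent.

Broad underutilization rate ≈ 11.29%; headline unemployment rate ≈ 5.41%.

Labor force = 17,919 + 1,025 = 18,944.
Numerator = 1,025 + 196 + 939 = 2,160.
Denominator = 18,944 + 196 = 19,140.
Broad rate = 2,160 / 19,140 = 11.29%.
Headline unemployment rate = 1,025 / 18,944 = 5.41%.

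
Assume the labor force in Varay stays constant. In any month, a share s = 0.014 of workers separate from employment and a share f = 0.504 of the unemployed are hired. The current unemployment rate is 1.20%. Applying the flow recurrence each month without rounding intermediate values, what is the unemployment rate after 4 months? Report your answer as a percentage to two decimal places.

With a fixed labor force, u_{t+1} = u_t + s·(1−u_t) − f·u_t = u_t·(1−s−f) + s.
Here 1−s−f = 0.482 and s = 0.014.
u_1 = 0.012000 × 0.482 + 0.014 = 0.019784.
u_2 = 0.019784 × 0.482 + 0.014 = 0.023536.
u_3 = 0.023536 × 0.482 + 0.014 = 0.025344.
u_4 = 0.025344 × 0.482 + 0.014 = 0.026216.

Unemployment rate after four months ≈ 2.62%.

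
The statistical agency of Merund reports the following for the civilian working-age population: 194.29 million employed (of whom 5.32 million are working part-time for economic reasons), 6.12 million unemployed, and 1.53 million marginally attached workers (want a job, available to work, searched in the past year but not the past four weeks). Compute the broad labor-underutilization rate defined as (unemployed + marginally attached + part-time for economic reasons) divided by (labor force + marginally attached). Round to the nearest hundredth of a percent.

Broad underutilization rate ≈ 6.42%.

Labor force = 194.29 + 6.12 = 200.41 million.
Numerator = 6.12 + 1.53 + 5.32 = 12.97 million.
Denominator = 200.41 + 1.53 = 201.94 million.
Broad rate = 12.97 / 201.94 = 6.42%.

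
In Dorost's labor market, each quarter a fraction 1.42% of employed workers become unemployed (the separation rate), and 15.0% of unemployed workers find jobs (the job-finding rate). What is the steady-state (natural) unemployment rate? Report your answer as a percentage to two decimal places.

Steady-state unemployment rate ≈ 8.65%.

At steady state the flows balance: s·E = f·U, so U/(E+U) = s/(s+f).
u* = 1.42 / (1.42 + 15.0) = 1.42 / 16.42 = 8.65%.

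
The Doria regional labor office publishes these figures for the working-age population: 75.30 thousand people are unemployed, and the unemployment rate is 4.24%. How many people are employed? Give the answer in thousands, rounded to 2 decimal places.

Labor force = U / u = 75.30 / 0.0424 ≈ 1,775.94 thousand.
Employed = labor force − unemployed = 1,775.94 − 75.30 = 1,700.64 thousand.

About 1,700.64 thousand are employed.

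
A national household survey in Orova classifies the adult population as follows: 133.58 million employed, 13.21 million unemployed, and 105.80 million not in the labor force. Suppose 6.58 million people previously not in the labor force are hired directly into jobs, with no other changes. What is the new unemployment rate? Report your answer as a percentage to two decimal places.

Initially, labor force = 133.58 + 13.21 = 146.79 million, so u = 13.21/146.79 = 9.00%.
After the change, employed and labor force both rise by 6.58; unemployed unchanged → E = 140.16, U = 13.21, labor force = 153.37 million.
New unemployment rate = 13.21 / 153.37 = 8.61%.

New unemployment rate ≈ 8.61%.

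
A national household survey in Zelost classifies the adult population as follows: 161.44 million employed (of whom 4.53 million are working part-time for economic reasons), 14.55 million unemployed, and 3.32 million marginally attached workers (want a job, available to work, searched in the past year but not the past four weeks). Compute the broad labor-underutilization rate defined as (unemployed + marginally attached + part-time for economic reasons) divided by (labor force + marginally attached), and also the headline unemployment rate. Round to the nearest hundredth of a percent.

Labor force = 161.44 + 14.55 = 175.99 million.
Numerator = 14.55 + 3.32 + 4.53 = 22.40 million.
Denominator = 175.99 + 3.32 = 179.31 million.
Broad rate = 22.40 / 179.31 = 12.49%.
Headline unemployment rate = 14.55 / 175.99 = 8.27%.

Broad underutilization rate ≈ 12.49%; headline unemployment rate ≈ 8.27%.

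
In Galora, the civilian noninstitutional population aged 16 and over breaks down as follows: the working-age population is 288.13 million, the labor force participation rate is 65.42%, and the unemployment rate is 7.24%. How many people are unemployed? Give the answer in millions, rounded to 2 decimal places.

Labor force = 0.6542 × 288.13 = 188.49 million.
Unemployed = 0.0724 × 188.49 ≈ 13.65 million.

About 13.65 million are unemployed.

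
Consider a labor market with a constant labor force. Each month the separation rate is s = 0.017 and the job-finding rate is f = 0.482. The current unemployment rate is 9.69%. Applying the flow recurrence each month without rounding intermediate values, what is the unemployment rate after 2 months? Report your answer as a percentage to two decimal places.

With a fixed labor force, u_{t+1} = u_t + s·(1−u_t) − f·u_t = u_t·(1−s−f) + s.
Here 1−s−f = 0.501 and s = 0.017.
u_1 = 0.096900 × 0.501 + 0.017 = 0.065547.
u_2 = 0.065547 × 0.501 + 0.017 = 0.049839.

Unemployment rate after two months ≈ 4.98%.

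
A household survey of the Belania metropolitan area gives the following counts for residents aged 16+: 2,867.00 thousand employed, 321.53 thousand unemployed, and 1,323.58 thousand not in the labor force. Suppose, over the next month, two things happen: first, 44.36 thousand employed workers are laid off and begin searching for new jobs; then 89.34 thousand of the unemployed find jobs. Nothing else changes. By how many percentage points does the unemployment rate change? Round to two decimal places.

The unemployment rate changes by −1.41 percentage points.

Initially, labor force = 2,867.00 + 321.53 = 3,188.53 thousand, so u = 321.53/3,188.53 = 10.08%.
After the first change, employed falls and unemployed rises by 44.36; labor force unchanged → E = 2,822.64, U = 365.89, labor force = 3,188.53 thousand.
After the second change, unemployed falls and employed rises by 89.34; labor force unchanged → E = 2,911.98, U = 276.55, labor force = 3,188.53 thousand.
New unemployment rate = 276.55 / 3,188.53 = 8.67%.
Change = 8.67% − 10.08% = −1.41 percentage points.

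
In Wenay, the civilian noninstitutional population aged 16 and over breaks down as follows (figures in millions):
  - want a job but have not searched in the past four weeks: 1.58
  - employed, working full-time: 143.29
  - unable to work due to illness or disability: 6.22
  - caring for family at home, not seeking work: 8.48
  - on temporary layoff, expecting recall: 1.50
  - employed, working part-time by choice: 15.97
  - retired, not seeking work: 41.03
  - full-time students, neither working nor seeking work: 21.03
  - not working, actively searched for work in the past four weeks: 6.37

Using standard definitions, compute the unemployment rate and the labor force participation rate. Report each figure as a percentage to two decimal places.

Unemployment rate ≈ 4.71%; labor force participation rate ≈ 68.09%.

Employed = 143.29 + 15.97 = 159.26 million.
Unemployed = 1.50 + 6.37 = 7.87 million (jobless and actively searching, or on temporary layoff).
Labor force = 159.26 + 7.87 = 167.13 million.
Not in labor force = 1.58 + 6.22 + 8.48 + 41.03 + 21.03 = 78.34 million (those not working and not actively searching are outside the labor force — including those who want a job but have given up searching).
Civilian working-age population = 167.13 + 78.34 = 245.47 million.
Unemployment rate = 7.87 / 167.13 = 4.71%.
Labor force participation rate = 167.13 / 245.47 = 68.09%.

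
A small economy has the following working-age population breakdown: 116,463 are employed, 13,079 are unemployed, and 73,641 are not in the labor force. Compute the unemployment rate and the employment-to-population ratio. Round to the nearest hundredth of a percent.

Labor force = employed + unemployed = 116,463 + 13,079 = 129,542.
Working-age population = 129,542 + 73,641 = 203,183.
Unemployment rate = 13,079 / 129,542 = 10.10%.
Employment-population ratio = 116,463 / 203,183 = 57.32%.

Unemployment rate ≈ 10.10%; employment-population ratio ≈ 57.32%.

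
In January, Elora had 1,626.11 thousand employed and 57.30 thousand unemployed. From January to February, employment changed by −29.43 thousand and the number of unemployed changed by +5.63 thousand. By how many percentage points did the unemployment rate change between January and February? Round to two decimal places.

The unemployment rate changed by +0.39 percentage points.

January: labor force = 1,626.11 + 57.30 = 1,683.41; u = 57.30/1,683.41 = 3.40%.
February: labor force = 1,596.68 + 62.93 = 1,659.61; u = 62.93/1,659.61 = 3.79%.
Change = 3.79% − 3.40% = +0.39 pp.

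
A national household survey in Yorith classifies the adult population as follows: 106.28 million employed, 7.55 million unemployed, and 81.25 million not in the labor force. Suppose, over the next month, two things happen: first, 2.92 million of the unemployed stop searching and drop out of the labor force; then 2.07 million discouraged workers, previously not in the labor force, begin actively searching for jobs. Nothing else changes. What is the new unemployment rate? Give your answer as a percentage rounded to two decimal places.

Initially, labor force = 106.28 + 7.55 = 113.83 million, so u = 7.55/113.83 = 6.63%.
After the first change, unemployed and labor force both fall by 2.92 → E = 106.28, U = 4.63, labor force = 110.91 million.
After the second change, unemployed and labor force both rise by 2.07 → E = 106.28, U = 6.70, labor force = 112.98 million.
New unemployment rate = 6.70 / 112.98 = 5.93%.

New unemployment rate ≈ 5.93%.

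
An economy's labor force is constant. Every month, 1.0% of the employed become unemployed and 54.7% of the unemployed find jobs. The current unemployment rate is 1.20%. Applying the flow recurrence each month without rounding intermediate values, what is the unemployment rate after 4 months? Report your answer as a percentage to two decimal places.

With a fixed labor force, u_{t+1} = u_t + s·(1−u_t) − f·u_t = u_t·(1−s−f) + s.
Here 1−s−f = 0.443 and s = 0.010.
u_1 = 0.012000 × 0.443 + 0.010 = 0.015316.
u_2 = 0.015316 × 0.443 + 0.010 = 0.016785.
u_3 = 0.016785 × 0.443 + 0.010 = 0.017436.
u_4 = 0.017436 × 0.443 + 0.010 = 0.017724.

Unemployment rate after four months ≈ 1.77%.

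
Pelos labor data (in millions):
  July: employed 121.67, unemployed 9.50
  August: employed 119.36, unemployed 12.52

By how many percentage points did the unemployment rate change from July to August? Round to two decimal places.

July: labor force = 121.67 + 9.50 = 131.17; u = 9.50/131.17 = 7.24%.
August: labor force = 119.36 + 12.52 = 131.88; u = 12.52/131.88 = 9.49%.
Change = 9.49% − 7.24% = +2.25 pp.

The unemployment rate changed by +2.25 percentage points.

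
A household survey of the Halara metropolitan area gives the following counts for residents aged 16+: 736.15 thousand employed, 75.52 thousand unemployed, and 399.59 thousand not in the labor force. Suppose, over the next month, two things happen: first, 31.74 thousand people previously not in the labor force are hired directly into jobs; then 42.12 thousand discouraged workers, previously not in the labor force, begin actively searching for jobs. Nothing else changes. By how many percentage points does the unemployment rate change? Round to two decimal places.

Initially, labor force = 736.15 + 75.52 = 811.67 thousand, so u = 75.52/811.67 = 9.30%.
After the first change, employed and labor force both rise by 31.74; unemployed unchanged → E = 767.89, U = 75.52, labor force = 843.41 thousand.
After the second change, unemployed and labor force both rise by 42.12 → E = 767.89, U = 117.64, labor force = 885.53 thousand.
New unemployment rate = 117.64 / 885.53 = 13.28%.
Change = 13.28% − 9.30% = +3.98 percentage points.

The unemployment rate changes by +3.98 percentage points.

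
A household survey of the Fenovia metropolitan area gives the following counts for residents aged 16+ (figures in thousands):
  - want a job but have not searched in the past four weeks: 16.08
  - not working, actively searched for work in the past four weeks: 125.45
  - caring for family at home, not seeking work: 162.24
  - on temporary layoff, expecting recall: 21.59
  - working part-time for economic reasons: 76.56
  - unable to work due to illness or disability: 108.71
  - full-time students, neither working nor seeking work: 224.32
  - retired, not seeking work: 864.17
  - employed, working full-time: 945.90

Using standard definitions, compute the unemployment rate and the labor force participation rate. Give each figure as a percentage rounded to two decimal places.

Unemployment rate ≈ 12.57%; labor force participation rate ≈ 45.95%.

Employed = 76.56 + 945.90 = 1,022.46 thousand (anyone who worked, including part-time for economic reasons, counts as employed).
Unemployed = 125.45 + 21.59 = 147.04 thousand (jobless and actively searching, or on temporary layoff).
Labor force = 1,022.46 + 147.04 = 1,169.50 thousand.
Not in labor force = 16.08 + 162.24 + 108.71 + 224.32 + 864.17 = 1,375.52 thousand (those not working and not actively searching are outside the labor force — including those who want a job but have given up searching).
Civilian working-age population = 1,169.50 + 1,375.52 = 2,545.02 thousand.
Unemployment rate = 147.04 / 1,169.50 = 12.57%.
Labor force participation rate = 1,169.50 / 2,545.02 = 45.95%.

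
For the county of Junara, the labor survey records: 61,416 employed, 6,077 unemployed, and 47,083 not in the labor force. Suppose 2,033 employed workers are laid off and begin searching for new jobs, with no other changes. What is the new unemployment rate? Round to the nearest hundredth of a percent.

Initially, labor force = 61,416 + 6,077 = 67,493, so u = 6,077/67,493 = 9.00%.
After the change, employed falls and unemployed rises by 2,033; labor force unchanged → E = 59,383, U = 8,110, labor force = 67,493.
New unemployment rate = 8,110 / 67,493 = 12.02%.

New unemployment rate ≈ 12.02%.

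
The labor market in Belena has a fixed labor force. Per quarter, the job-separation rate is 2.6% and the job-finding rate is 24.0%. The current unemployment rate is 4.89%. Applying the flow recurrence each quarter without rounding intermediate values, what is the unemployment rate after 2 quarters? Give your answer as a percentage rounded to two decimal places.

With a fixed labor force, u_{t+1} = u_t + s·(1−u_t) − f·u_t = u_t·(1−s−f) + s.
Here 1−s−f = 0.734 and s = 0.026.
u_1 = 0.048900 × 0.734 + 0.026 = 0.061893.
u_2 = 0.061893 × 0.734 + 0.026 = 0.071429.

Unemployment rate after two quarters ≈ 7.14%.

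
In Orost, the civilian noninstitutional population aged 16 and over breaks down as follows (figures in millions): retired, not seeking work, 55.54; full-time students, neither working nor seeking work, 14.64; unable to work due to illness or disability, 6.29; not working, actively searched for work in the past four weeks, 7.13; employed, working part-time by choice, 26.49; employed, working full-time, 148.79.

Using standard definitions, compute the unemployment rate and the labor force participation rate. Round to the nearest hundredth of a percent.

Employed = 26.49 + 148.79 = 175.28 million.
Unemployed = 7.13 million.
Labor force = 175.28 + 7.13 = 182.41 million.
Not in labor force = 55.54 + 14.64 + 6.29 = 76.47 million (those not working and not actively searching are outside the labor force).
Civilian working-age population = 182.41 + 76.47 = 258.88 million.
Unemployment rate = 7.13 / 182.41 = 3.91%.
Labor force participation rate = 182.41 / 258.88 = 70.46%.

Unemployment rate ≈ 3.91%; labor force participation rate ≈ 70.46%.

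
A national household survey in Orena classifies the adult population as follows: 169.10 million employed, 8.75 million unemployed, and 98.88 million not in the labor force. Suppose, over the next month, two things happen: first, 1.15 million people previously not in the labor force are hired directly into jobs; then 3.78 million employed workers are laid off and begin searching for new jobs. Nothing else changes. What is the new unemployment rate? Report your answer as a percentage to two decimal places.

Initially, labor force = 169.10 + 8.75 = 177.85 million, so u = 8.75/177.85 = 4.92%.
After the first change, employed and labor force both rise by 1.15; unemployed unchanged → E = 170.25, U = 8.75, labor force = 179.00 million.
After the second change, employed falls and unemployed rises by 3.78; labor force unchanged → E = 166.47, U = 12.53, labor force = 179.00 million.
New unemployment rate = 12.53 / 179.00 = 7.00%.

New unemployment rate ≈ 7.00%.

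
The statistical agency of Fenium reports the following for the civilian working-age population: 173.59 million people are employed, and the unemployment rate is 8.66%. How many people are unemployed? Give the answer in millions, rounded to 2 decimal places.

About 16.46 million are unemployed.

Let U be the number unemployed. The labor force is E + U, and U/(E+U) = 0.0866.
So U = 0.0866 × 173.59 / (1 − 0.0866) = 15.0329 / 0.9134 ≈ 16.46 million.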